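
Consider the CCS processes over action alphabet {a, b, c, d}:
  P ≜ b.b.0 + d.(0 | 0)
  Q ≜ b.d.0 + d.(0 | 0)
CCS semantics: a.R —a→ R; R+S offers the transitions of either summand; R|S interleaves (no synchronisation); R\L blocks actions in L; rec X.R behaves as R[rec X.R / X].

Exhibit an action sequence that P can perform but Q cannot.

P's transition system — 4 states:
  p0 = b.b.0 + d.(0 | 0) → -b-> p1, -d-> p2
  p1 = b.0 → -b-> p3
  p2 = 0 | 0 → ·
  p3 = 0 → ·
Q's transition system — 4 states:
  q0 = b.d.0 + d.(0 | 0) → -b-> q1, -d-> q2
  q1 = d.0 → -d-> q3
  q2 = 0 | 0 → ·
  q3 = 0 → ·
Run σ = ⟨bb⟩ on P: start {p0}
  step 1 (b): {p1}
  step 2 (b): {p3}
  — P admits the full trace.
Run σ = ⟨bb⟩ on Q: start {q0}
  step 1 (b): {q1}
  step 2 (b): ∅  — Q cannot continue

bb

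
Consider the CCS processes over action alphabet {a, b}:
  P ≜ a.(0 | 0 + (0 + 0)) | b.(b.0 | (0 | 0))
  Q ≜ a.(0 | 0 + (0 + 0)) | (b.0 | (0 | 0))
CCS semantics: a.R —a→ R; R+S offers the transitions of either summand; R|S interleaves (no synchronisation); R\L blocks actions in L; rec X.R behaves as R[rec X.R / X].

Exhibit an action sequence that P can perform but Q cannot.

bb

Reachable graph of P (6 states):
  m0 = a.(0 | 0 + (0 + 0)) | b.(b.0 | (0 | 0)) ⊢ —a→ m1, —b→ m2
  m1 = (0 | 0 + (0 + 0)) | b.(b.0 | (0 | 0)) ⊢ —b→ m3
  m2 = a.(0 | 0 + (0 + 0)) | (b.0 | (0 | 0)) ⊢ —a→ m3, —b→ m4
  m3 = (0 | 0 + (0 + 0)) | (b.0 | (0 | 0)) ⊢ —b→ m5
  m4 = a.(0 | 0 + (0 + 0)) | (0 | (0 | 0)) ⊢ —a→ m5
  m5 = (0 | 0 + (0 + 0)) | (0 | (0 | 0)) ⊢ stopped
Reachable graph of Q (4 states):
  n0 = a.(0 | 0 + (0 + 0)) | (b.0 | (0 | 0)) ⊢ —a→ n1, —b→ n2
  n1 = (0 | 0 + (0 + 0)) | (b.0 | (0 | 0)) ⊢ —b→ n3
  n2 = a.(0 | 0 + (0 + 0)) | (0 | (0 | 0)) ⊢ —a→ n3
  n3 = (0 | 0 + (0 + 0)) | (0 | (0 | 0)) ⊢ stopped
Trace ⟨bb⟩ through P, begin at {m0}:
  step 1 (b): {m2}
  step 2 (b): {m4}
  P completes σ.
Trace ⟨bb⟩ through Q, begin at {n0}:
  step 1 (b): {n2}
  step 2 (b): ∅ (Q stuck)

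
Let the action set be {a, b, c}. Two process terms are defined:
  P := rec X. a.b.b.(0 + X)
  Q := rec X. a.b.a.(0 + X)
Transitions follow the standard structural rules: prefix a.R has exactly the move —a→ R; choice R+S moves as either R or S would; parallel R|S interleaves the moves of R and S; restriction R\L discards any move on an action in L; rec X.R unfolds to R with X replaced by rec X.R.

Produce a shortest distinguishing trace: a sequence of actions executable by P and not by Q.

abb

LTS(P): 4 reachable states
  p0 = rec X. a.b.b.(0 + X) :: --a--▸ p1
  p1 = b.b.(0 + (rec X. a.b.b.(0 + X))) :: --b--▸ p2
  p2 = b.(0 + (rec X. a.b.b.(0 + X))) :: --b--▸ p3
  p3 = 0 + (rec X. a.b.b.(0 + X)) :: --a--▸ p1
LTS(Q): 4 reachable states
  q0 = rec X. a.b.a.(0 + X) :: --a--▸ q1
  q1 = b.a.(0 + (rec X. a.b.a.(0 + X))) :: --b--▸ q2
  q2 = a.(0 + (rec X. a.b.a.(0 + X))) :: --a--▸ q3
  q3 = 0 + (rec X. a.b.a.(0 + X)) :: --a--▸ q1
Run σ = ⟨abb⟩ on P: start {p0}
  step 1 (a): {p1}
  step 2 (b): {p2}
  step 3 (b): {p3}
  P completes σ.
Run σ = ⟨abb⟩ on Q: start {q0}
  step 1 (a): {q1}
  step 2 (b): {q2}
  step 3 (b): ∅  — Q cannot continue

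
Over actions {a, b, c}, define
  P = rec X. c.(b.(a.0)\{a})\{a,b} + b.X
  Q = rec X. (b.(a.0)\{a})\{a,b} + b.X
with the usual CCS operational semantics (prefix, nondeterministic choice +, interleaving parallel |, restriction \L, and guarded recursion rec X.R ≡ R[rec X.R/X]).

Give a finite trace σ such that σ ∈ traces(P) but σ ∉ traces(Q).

P's transition system — 2 states:
  m0 = rec X. c.(b.(a.0)\{a})\{a,b} + b.X has moves ··b··> m0, ··c··> m1
  m1 = (b.(a.0)\{a})\{a,b} has moves stopped
Q's transition system — 1 states:
  n0 = rec X. (b.(a.0)\{a})\{a,b} + b.X has moves ··b··> n0
Run σ = ⟨c⟩ on P: start {m0}
  after c @ step 1: {m1}
  — P admits the full trace.
Run σ = ⟨c⟩ on Q: start {n0}
  after c @ step 1: no successor for Q

c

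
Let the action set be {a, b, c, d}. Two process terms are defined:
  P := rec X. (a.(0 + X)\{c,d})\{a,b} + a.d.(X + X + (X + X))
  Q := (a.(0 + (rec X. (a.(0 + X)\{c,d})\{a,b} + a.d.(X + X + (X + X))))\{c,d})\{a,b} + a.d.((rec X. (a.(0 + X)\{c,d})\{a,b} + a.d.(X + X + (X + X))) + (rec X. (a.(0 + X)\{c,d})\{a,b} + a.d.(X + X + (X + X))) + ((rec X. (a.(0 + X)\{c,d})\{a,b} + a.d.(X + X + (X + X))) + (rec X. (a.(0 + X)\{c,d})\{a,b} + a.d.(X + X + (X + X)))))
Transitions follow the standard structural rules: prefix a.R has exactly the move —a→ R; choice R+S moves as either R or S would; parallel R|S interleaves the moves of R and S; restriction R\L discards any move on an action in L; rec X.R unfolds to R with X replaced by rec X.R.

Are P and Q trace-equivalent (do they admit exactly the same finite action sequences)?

trace-equivalent

P's transition system — 3 states:
  s0 = rec X. (a.(0 + X)\{c,d})\{a,b} + a.d.(X + X + (X + X)) ⊢ --a--▸ s1
  s1 = d.((rec X. (a.(0 + X)\{c,d})\{a,b} + a.d.(X + X + (X + X))) + (rec X. (a.(0 + X)\{c,d})\{a,b} + a.d.(X + X + (X + X))) + ((rec X. (a.(0 + X)\{c,d})\{a,b} + a.d.(X + X + (X + X))) + (rec X. (a.(0 + X)\{c,d})\{a,b} + a.d.(X + X + (X + X))))) ⊢ --d--▸ s2
  s2 = (rec X. (a.(0 + X)\{c,d})\{a,b} + a.d.(X + X + (X + X))) + (rec X. (a.(0 + X)\{c,d})\{a,b} + a.d.(X + X + (X + X))) + ((rec X. (a.(0 + X)\{c,d})\{a,b} + a.d.(X + X + (X + X))) + (rec X. (a.(0 + X)\{c,d})\{a,b} + a.d.(X + X + (X + X)))) ⊢ --a--▸ s1
Q's transition system — 3 states:
  t0 = (a.(0 + (rec X. (a.(0 + X)\{c,d})\{a,b} + a.d.(X + X + (X + X))))\{c,d})\{a,b} + a.d.((rec X. (a.(0 + X)\{c,d})\{a,b} + a.d.(X + X + (X + X))) + (rec X. (a.(0 + X)\{c,d})\{a,b} + a.d.(X + X + (X + X))) + ((rec X. (a.(0 + X)\{c,d})\{a,b} + a.d.(X + X + (X + X))) + (rec X. (a.(0 + X)\{c,d})\{a,b} + a.d.(X + X + (X + X))))) ⊢ --a--▸ t1
  t1 = d.((rec X. (a.(0 + X)\{c,d})\{a,b} + a.d.(X + X + (X + X))) + (rec X. (a.(0 + X)\{c,d})\{a,b} + a.d.(X + X + (X + X))) + ((rec X. (a.(0 + X)\{c,d})\{a,b} + a.d.(X + X + (X + X))) + (rec X. (a.(0 + X)\{c,d})\{a,b} + a.d.(X + X + (X + X))))) ⊢ --d--▸ t2
  t2 = (rec X. (a.(0 + X)\{c,d})\{a,b} + a.d.(X + X + (X + X))) + (rec X. (a.(0 + X)\{c,d})\{a,b} + a.d.(X + X + (X + X))) + ((rec X. (a.(0 + X)\{c,d})\{a,b} + a.d.(X + X + (X + X))) + (rec X. (a.(0 + X)\{c,d})\{a,b} + a.d.(X + X + (X + X)))) ⊢ --a--▸ t1
Bisimilarity quotient blocks:
  B0 = {s0, s2, t0, t2}
  B1 = {s1, t1}
s0 ∈ B0, t0 ∈ B0 → same block
Bisimilar ⇒ trace-equivalent.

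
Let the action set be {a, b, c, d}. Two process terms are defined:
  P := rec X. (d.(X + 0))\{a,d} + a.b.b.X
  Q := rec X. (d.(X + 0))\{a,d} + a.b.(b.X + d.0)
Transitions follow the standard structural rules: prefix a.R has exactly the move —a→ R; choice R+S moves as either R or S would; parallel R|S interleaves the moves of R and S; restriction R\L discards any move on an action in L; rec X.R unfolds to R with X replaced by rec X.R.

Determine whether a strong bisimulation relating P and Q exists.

LTS(P): 3 reachable states
  s0 = rec X. (d.(X + 0))\{a,d} + a.b.b.X ⊢ ··a··> s1
  s1 = b.b.(rec X. (d.(X + 0))\{a,d} + a.b.b.X) ⊢ ··b··> s2
  s2 = b.(rec X. (d.(X + 0))\{a,d} + a.b.b.X) ⊢ ··b··> s0
LTS(Q): 4 reachable states
  t0 = rec X. (d.(X + 0))\{a,d} + a.b.(b.X + d.0) ⊢ ··a··> t1
  t1 = b.(b.(rec X. (d.(X + 0))\{a,d} + a.b.(b.X + d.0)) + d.0) ⊢ ··b··> t2
  t2 = b.(rec X. (d.(X + 0))\{a,d} + a.b.(b.X + d.0)) + d.0 ⊢ ··b··> t0, ··d··> t3
  t3 = 0 ⊢ (no moves)
Partition-refinement fixed point:
  B0 = {s0}
  B1 = {s1}
  B2 = {s2}
  B3 = {t0}
  B4 = {t1}
  B5 = {t2}
  B6 = {t3}
s0 ∈ B0, t0 ∈ B3 → different blocks

P ≁ Q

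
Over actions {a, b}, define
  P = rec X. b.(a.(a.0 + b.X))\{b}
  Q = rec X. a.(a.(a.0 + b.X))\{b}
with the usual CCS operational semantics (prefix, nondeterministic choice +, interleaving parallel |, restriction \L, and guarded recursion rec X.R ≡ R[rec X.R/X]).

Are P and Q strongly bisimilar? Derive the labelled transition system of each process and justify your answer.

not bisimilar

LTS(P): 4 reachable states
  u0 = rec X. b.(a.(a.0 + b.X))\{b} :: =b=> u1
  u1 = (a.(a.0 + b.(rec X. b.(a.(a.0 + b.X))\{b})))\{b} :: =a=> u2
  u2 = (a.0 + b.(rec X. b.(a.(a.0 + b.X))\{b}))\{b} :: =a=> u3
  u3 = 0\{b} :: ·
LTS(Q): 4 reachable states
  v0 = rec X. a.(a.(a.0 + b.X))\{b} :: =a=> v1
  v1 = (a.(a.0 + b.(rec X. a.(a.(a.0 + b.X))\{b})))\{b} :: =a=> v2
  v2 = (a.0 + b.(rec X. a.(a.(a.0 + b.X))\{b}))\{b} :: =a=> v3
  v3 = 0\{b} :: ·
Coarsest stable partition (strong bisimilarity classes):
  B0 = {u0}
  B1 = {u1, v1}
  B2 = {u2, v2}
  B3 = {u3, v3}
  B4 = {v0}
u0 ∈ B0, v0 ∈ B4 → different blocks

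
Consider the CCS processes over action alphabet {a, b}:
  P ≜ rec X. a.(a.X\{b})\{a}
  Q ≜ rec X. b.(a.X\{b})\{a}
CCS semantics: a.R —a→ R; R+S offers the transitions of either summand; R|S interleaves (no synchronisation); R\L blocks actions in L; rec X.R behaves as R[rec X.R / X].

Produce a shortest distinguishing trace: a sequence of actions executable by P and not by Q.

a

LTS(P): 2 reachable states
  m0 = rec X. a.(a.X\{b})\{a} | -a-> m1
  m1 = (a.(rec X. a.(a.X\{b})\{a})\{b})\{a} | ·
LTS(Q): 2 reachable states
  n0 = rec X. b.(a.X\{b})\{a} | -b-> n1
  n1 = (a.(rec X. b.(a.X\{b})\{a})\{b})\{a} | ·
Trace ⟨a⟩ through P, begin at {m0}:
  step 1 (a): {m1}
  ✓ P
Trace ⟨a⟩ through Q, begin at {n0}:
  step 1 (a): ∅ (Q stuck)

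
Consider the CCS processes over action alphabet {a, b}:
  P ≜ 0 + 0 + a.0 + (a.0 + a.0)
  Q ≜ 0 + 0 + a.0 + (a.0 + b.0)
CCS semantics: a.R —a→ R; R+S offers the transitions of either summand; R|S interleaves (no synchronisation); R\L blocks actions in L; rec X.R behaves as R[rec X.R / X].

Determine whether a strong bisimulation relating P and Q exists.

NO

Reachable graph of P (2 states):
  s0 = 0 + 0 + a.0 + (a.0 + a.0) ⊢ ··a··> s1
  s1 = 0 ⊢ deadlocked
Reachable graph of Q (2 states):
  t0 = 0 + 0 + a.0 + (a.0 + b.0) ⊢ ··a··> t1, ··b··> t1
  t1 = 0 ⊢ deadlocked
Partition-refinement fixed point:
  B0 = {s0}
  B1 = {s1, t1}
  B2 = {t0}
s0 ∈ B0, t0 ∈ B2 → different blocks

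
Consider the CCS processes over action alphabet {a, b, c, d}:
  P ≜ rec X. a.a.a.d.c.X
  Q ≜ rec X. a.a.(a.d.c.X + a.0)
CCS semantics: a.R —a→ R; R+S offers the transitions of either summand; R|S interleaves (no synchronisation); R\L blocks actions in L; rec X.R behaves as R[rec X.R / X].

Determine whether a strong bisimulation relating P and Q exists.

NO

LTS(P): 5 reachable states
  u0 = rec X. a.a.a.d.c.X ⊢ -a-> u1
  u1 = a.a.d.c.(rec X. a.a.a.d.c.X) ⊢ -a-> u2
  u2 = a.d.c.(rec X. a.a.a.d.c.X) ⊢ -a-> u3
  u3 = d.c.(rec X. a.a.a.d.c.X) ⊢ -d-> u4
  u4 = c.(rec X. a.a.a.d.c.X) ⊢ -c-> u0
LTS(Q): 6 reachable states
  v0 = rec X. a.a.(a.d.c.X + a.0) ⊢ -a-> v1
  v1 = a.(a.d.c.(rec X. a.a.(a.d.c.X + a.0)) + a.0) ⊢ -a-> v2
  v2 = a.d.c.(rec X. a.a.(a.d.c.X + a.0)) + a.0 ⊢ -a-> v3, -a-> v4
  v3 = 0 ⊢ stopped
  v4 = d.c.(rec X. a.a.(a.d.c.X + a.0)) ⊢ -d-> v5
  v5 = c.(rec X. a.a.(a.d.c.X + a.0)) ⊢ -c-> v0
Coarsest stable partition (strong bisimilarity classes):
  B0 = {u0}
  B1 = {u1}
  B2 = {u2}
  B3 = {u3}
  B4 = {u4}
  B5 = {v0}
  B6 = {v1}
  B7 = {v2}
  B8 = {v3}
  B9 = {v4}
  B10 = {v5}
u0 ∈ B0, v0 ∈ B5 → different blocks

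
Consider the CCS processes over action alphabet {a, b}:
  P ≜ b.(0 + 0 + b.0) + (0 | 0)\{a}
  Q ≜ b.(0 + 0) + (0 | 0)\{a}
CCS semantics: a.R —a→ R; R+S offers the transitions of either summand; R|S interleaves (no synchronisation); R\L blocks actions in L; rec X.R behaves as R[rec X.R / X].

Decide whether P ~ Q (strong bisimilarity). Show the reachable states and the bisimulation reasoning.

NO

Reachable graph of P (3 states):
  u0 = b.(0 + 0 + b.0) + (0 | 0)\{a} :: ··b··> u1
  u1 = 0 + 0 + b.0 :: ··b··> u2
  u2 = 0 :: deadlocked
Reachable graph of Q (2 states):
  v0 = b.(0 + 0) + (0 | 0)\{a} :: ··b··> v1
  v1 = 0 + 0 :: deadlocked
Bisimilarity quotient blocks:
  B0 = {u0}
  B1 = {u1, v0}
  B2 = {u2, v1}
u0 ∈ B0, v0 ∈ B1 → different blocks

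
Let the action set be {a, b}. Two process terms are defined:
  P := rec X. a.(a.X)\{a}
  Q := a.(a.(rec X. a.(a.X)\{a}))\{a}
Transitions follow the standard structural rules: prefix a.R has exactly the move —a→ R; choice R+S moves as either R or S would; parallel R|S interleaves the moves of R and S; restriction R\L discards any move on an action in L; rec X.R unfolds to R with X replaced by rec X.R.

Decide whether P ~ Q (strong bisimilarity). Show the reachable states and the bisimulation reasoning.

P's transition system — 2 states:
  s0 = rec X. a.(a.X)\{a} → --a--▸ s1
  s1 = (a.(rec X. a.(a.X)\{a}))\{a} → deadlocked
Q's transition system — 2 states:
  t0 = a.(a.(rec X. a.(a.X)\{a}))\{a} → --a--▸ t1
  t1 = (a.(rec X. a.(a.X)\{a}))\{a} → deadlocked
Partition-refinement fixed point:
  B0 = {s0, t0}
  B1 = {s1, t1}
s0 ∈ B0, t0 ∈ B0 → same block

P ~ Q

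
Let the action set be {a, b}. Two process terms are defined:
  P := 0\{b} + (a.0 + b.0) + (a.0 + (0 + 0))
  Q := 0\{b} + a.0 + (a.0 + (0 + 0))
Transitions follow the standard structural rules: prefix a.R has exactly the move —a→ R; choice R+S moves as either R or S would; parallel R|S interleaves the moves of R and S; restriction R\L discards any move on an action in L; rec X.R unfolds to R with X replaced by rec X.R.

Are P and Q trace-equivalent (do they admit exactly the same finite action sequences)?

Reachable graph of P (2 states):
  m0 = 0\{b} + (a.0 + b.0) + (a.0 + (0 + 0)) :: -a-> m1, -b-> m1
  m1 = 0 :: ∅
Reachable graph of Q (2 states):
  n0 = 0\{b} + a.0 + (a.0 + (0 + 0)) :: -a-> n1
  n1 = 0 :: ∅
Run σ = ⟨b⟩ on P: start {m0}
  [1] b ⇒ {m1}
  ✓ P
Run σ = ⟨b⟩ on Q: start {n0}
  [1] b ⇒ ∅ (Q stuck)

NO — witness ⟨b⟩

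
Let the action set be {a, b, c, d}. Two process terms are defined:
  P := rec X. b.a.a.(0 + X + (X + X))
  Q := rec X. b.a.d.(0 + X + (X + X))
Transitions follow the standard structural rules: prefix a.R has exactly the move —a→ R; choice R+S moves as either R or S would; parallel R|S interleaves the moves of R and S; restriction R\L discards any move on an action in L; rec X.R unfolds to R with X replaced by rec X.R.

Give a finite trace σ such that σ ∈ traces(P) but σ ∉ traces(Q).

baa

LTS(P): 4 reachable states
  u0 = rec X. b.a.a.(0 + X + (X + X)) :: =b=> u1
  u1 = a.a.(0 + (rec X. b.a.a.(0 + X + (X + X))) + ((rec X. b.a.a.(0 + X + (X + X))) + (rec X. b.a.a.(0 + X + (X + X))))) :: =a=> u2
  u2 = a.(0 + (rec X. b.a.a.(0 + X + (X + X))) + ((rec X. b.a.a.(0 + X + (X + X))) + (rec X. b.a.a.(0 + X + (X + X))))) :: =a=> u3
  u3 = 0 + (rec X. b.a.a.(0 + X + (X + X))) + ((rec X. b.a.a.(0 + X + (X + X))) + (rec X. b.a.a.(0 + X + (X + X)))) :: =b=> u1
LTS(Q): 4 reachable states
  v0 = rec X. b.a.d.(0 + X + (X + X)) :: =b=> v1
  v1 = a.d.(0 + (rec X. b.a.d.(0 + X + (X + X))) + ((rec X. b.a.d.(0 + X + (X + X))) + (rec X. b.a.d.(0 + X + (X + X))))) :: =a=> v2
  v2 = d.(0 + (rec X. b.a.d.(0 + X + (X + X))) + ((rec X. b.a.d.(0 + X + (X + X))) + (rec X. b.a.d.(0 + X + (X + X))))) :: =d=> v3
  v3 = 0 + (rec X. b.a.d.(0 + X + (X + X))) + ((rec X. b.a.d.(0 + X + (X + X))) + (rec X. b.a.d.(0 + X + (X + X)))) :: =b=> v1
Run σ = ⟨baa⟩ on P: start {u0}
  after b @ step 1: {u1}
  after a @ step 2: {u2}
  after a @ step 3: {u3}
  ✓ P
Run σ = ⟨baa⟩ on Q: start {v0}
  after b @ step 1: {v1}
  after a @ step 2: {v2}
  after a @ step 3: ∅  — Q cannot continue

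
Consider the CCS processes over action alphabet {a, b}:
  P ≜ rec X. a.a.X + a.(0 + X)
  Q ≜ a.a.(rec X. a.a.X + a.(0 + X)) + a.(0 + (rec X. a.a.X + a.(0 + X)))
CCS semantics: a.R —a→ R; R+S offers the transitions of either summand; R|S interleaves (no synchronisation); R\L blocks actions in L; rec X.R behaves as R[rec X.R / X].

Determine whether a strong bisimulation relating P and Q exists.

P's transition system — 3 states:
  p0 = rec X. a.a.X + a.(0 + X) → --a--▸ p1, --a--▸ p2
  p1 = 0 + (rec X. a.a.X + a.(0 + X)) → --a--▸ p1, --a--▸ p2
  p2 = a.(rec X. a.a.X + a.(0 + X)) → --a--▸ p0
Q's transition system — 4 states:
  q0 = a.a.(rec X. a.a.X + a.(0 + X)) + a.(0 + (rec X. a.a.X + a.(0 + X))) → --a--▸ q1, --a--▸ q2
  q1 = 0 + (rec X. a.a.X + a.(0 + X)) → --a--▸ q1, --a--▸ q2
  q2 = a.(rec X. a.a.X + a.(0 + X)) → --a--▸ q3
  q3 = rec X. a.a.X + a.(0 + X) → --a--▸ q1, --a--▸ q2
Coarsest stable partition (strong bisimilarity classes):
  B0 = {p0, p1, p2, q0, q1, q2, q3}
p0 ∈ B0, q0 ∈ B0 → same block

bisimilar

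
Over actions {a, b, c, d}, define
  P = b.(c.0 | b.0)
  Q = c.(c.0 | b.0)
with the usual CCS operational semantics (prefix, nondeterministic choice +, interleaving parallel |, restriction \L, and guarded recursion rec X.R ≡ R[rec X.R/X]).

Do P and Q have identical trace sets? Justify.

LTS(P): 5 reachable states
  s0 = b.(c.0 | b.0) | —b→ s1
  s1 = c.0 | b.0 | —b→ s2, —c→ s3
  s2 = c.0 | 0 | —c→ s4
  s3 = 0 | b.0 | —b→ s4
  s4 = 0 | 0 | deadlocked
LTS(Q): 5 reachable states
  t0 = c.(c.0 | b.0) | —c→ t1
  t1 = c.0 | b.0 | —b→ t2, —c→ t3
  t2 = c.0 | 0 | —c→ t4
  t3 = 0 | b.0 | —b→ t4
  t4 = 0 | 0 | deadlocked
Executing b from P (initial set {s0}):
  after b @ step 1: {s1}
  P completes σ.
Executing b from Q (initial set {t0}):
  after b @ step 1: no successor for Q

NO — witness ⟨b⟩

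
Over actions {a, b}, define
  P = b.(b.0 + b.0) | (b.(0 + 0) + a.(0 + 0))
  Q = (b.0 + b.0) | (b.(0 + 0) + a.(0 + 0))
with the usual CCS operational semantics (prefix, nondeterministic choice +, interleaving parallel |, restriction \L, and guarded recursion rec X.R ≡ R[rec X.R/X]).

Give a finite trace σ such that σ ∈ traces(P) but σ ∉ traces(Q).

Reachable graph of P (6 states):
  m0 = b.(b.0 + b.0) | (b.(0 + 0) + a.(0 + 0)) → --a--▸ m1, --b--▸ m1, --b--▸ m2
  m1 = b.(b.0 + b.0) | (0 + 0) → --b--▸ m3
  m2 = (b.0 + b.0) | (b.(0 + 0) + a.(0 + 0)) → --a--▸ m3, --b--▸ m3, --b--▸ m4
  m3 = (b.0 + b.0) | (0 + 0) → --b--▸ m5
  m4 = 0 | (b.(0 + 0) + a.(0 + 0)) → --a--▸ m5, --b--▸ m5
  m5 = 0 | (0 + 0) → deadlocked
Reachable graph of Q (4 states):
  n0 = (b.0 + b.0) | (b.(0 + 0) + a.(0 + 0)) → --a--▸ n1, --b--▸ n1, --b--▸ n2
  n1 = (b.0 + b.0) | (0 + 0) → --b--▸ n3
  n2 = 0 | (b.(0 + 0) + a.(0 + 0)) → --a--▸ n3, --b--▸ n3
  n3 = 0 | (0 + 0) → deadlocked
Run σ = ⟨abb⟩ on P: start {m0}
  after a @ step 1: {m1}
  after b @ step 2: {m3}
  after b @ step 3: {m5}
  P completes σ.
Run σ = ⟨abb⟩ on Q: start {n0}
  after a @ step 1: {n1}
  after b @ step 2: {n3}
  after b @ step 3: no successor for Q

abb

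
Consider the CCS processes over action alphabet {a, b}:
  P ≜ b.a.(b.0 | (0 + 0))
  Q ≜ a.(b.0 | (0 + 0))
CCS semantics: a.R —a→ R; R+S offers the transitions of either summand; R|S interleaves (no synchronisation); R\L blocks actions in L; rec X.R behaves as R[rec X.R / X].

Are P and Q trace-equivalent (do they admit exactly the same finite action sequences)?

LTS(P): 4 reachable states
  u0 = b.a.(b.0 | (0 + 0)) has moves -b-> u1
  u1 = a.(b.0 | (0 + 0)) has moves -a-> u2
  u2 = b.0 | (0 + 0) has moves -b-> u3
  u3 = 0 | (0 + 0) has moves ·
LTS(Q): 3 reachable states
  v0 = a.(b.0 | (0 + 0)) has moves -a-> v1
  v1 = b.0 | (0 + 0) has moves -b-> v2
  v2 = 0 | (0 + 0) has moves ·
Trace ⟨b⟩ through P, begin at {u0}:
  step 1 (b): {u1}
  — P admits the full trace.
Trace ⟨b⟩ through Q, begin at {v0}:
  step 1 (b): no successor for Q

traces(P) ≠ traces(Q) — witness ⟨b⟩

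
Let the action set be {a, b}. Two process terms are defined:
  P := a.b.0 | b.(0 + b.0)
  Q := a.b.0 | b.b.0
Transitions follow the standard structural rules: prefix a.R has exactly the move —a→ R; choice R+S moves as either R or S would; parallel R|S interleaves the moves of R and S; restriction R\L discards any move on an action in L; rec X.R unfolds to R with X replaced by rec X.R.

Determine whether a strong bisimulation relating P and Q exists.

YES

LTS(P): 9 reachable states
  p0 = a.b.0 | b.(0 + b.0) → -a-> p1, -b-> p2
  p1 = b.0 | b.(0 + b.0) → -b-> p3, -b-> p4
  p2 = a.b.0 | (0 + b.0) → -a-> p4, -b-> p5
  p3 = 0 | b.(0 + b.0) → -b-> p6
  p4 = b.0 | (0 + b.0) → -b-> p6, -b-> p7
  p5 = a.b.0 | 0 → -a-> p7
  p6 = 0 | (0 + b.0) → -b-> p8
  p7 = b.0 | 0 → -b-> p8
  p8 = 0 | 0 → stopped
LTS(Q): 9 reachable states
  q0 = a.b.0 | b.b.0 → -a-> q1, -b-> q2
  q1 = b.0 | b.b.0 → -b-> q3, -b-> q4
  q2 = a.b.0 | b.0 → -a-> q4, -b-> q5
  q3 = 0 | b.b.0 → -b-> q6
  q4 = b.0 | b.0 → -b-> q6, -b-> q7
  q5 = a.b.0 | 0 → -a-> q7
  q6 = 0 | b.0 → -b-> q8
  q7 = b.0 | 0 → -b-> q8
  q8 = 0 | 0 → stopped
Bisimilarity quotient blocks:
  B0 = {p0, q0}
  B1 = {p1, q1}
  B2 = {p3, p4, q3, q4}
  B3 = {p6, p7, q6, q7}
  B4 = {p8, q8}
  B5 = {p2, q2}
  B6 = {p5, q5}
p0 ∈ B0, q0 ∈ B0 → same block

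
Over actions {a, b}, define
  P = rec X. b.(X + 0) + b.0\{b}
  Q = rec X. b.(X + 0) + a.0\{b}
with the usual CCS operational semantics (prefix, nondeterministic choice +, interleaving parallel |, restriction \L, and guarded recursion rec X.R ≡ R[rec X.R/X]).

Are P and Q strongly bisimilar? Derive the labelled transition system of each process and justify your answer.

not bisimilar

P's transition system — 3 states:
  s0 = rec X. b.(X + 0) + b.0\{b} ⊢ ··b··> s1, ··b··> s2
  s1 = (rec X. b.(X + 0) + b.0\{b}) + 0 ⊢ ··b··> s1, ··b··> s2
  s2 = 0\{b} ⊢ (no moves)
Q's transition system — 3 states:
  t0 = rec X. b.(X + 0) + a.0\{b} ⊢ ··a··> t1, ··b··> t2
  t1 = 0\{b} ⊢ (no moves)
  t2 = (rec X. b.(X + 0) + a.0\{b}) + 0 ⊢ ··a··> t1, ··b··> t2
Coarsest stable partition (strong bisimilarity classes):
  B0 = {s0, s1}
  B1 = {s2, t1}
  B2 = {t0, t2}
s0 ∈ B0, t0 ∈ B2 → different blocks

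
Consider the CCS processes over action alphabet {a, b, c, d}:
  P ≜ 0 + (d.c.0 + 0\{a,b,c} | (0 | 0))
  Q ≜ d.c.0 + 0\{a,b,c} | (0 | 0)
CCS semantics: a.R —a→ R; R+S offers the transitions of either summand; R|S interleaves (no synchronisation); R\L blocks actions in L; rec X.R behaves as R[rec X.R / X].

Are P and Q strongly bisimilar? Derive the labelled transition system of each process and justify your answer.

P ~ Q

LTS(P): 3 reachable states
  m0 = 0 + (d.c.0 + 0\{a,b,c} | (0 | 0)) has moves ··d··> m1
  m1 = c.0 has moves ··c··> m2
  m2 = 0 has moves deadlocked
LTS(Q): 3 reachable states
  n0 = d.c.0 + 0\{a,b,c} | (0 | 0) has moves ··d··> n1
  n1 = c.0 has moves ··c··> n2
  n2 = 0 has moves deadlocked
Bisimilarity quotient blocks:
  B0 = {m0, n0}
  B1 = {m1, n1}
  B2 = {m2, n2}
m0 ∈ B0, n0 ∈ B0 → same block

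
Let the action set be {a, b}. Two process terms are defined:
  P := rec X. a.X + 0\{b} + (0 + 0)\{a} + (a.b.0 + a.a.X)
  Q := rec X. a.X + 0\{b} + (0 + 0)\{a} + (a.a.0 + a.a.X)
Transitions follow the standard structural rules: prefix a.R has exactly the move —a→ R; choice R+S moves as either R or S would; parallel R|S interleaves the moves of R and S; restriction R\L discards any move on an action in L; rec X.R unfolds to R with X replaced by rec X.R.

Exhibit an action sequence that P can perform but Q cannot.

ab

LTS(P): 4 reachable states
  u0 = rec X. a.X + 0\{b} + (0 + 0)\{a} + (a.b.0 + a.a.X) :: —a→ u0, —a→ u1, —a→ u2
  u1 = a.(rec X. a.X + 0\{b} + (0 + 0)\{a} + (a.b.0 + a.a.X)) :: —a→ u0
  u2 = b.0 :: —b→ u3
  u3 = 0 :: ·
LTS(Q): 4 reachable states
  v0 = rec X. a.X + 0\{b} + (0 + 0)\{a} + (a.a.0 + a.a.X) :: —a→ v0, —a→ v1, —a→ v2
  v1 = a.(rec X. a.X + 0\{b} + (0 + 0)\{a} + (a.a.0 + a.a.X)) :: —a→ v0
  v2 = a.0 :: —a→ v3
  v3 = 0 :: ·
Executing ab from P (initial set {u0}):
  after a @ step 1: {u0, u1, u2}
  after b @ step 2: {u3}
  P completes σ.
Executing ab from Q (initial set {v0}):
  after a @ step 1: {v0, v1, v2}
  after b @ step 2: no successor for Q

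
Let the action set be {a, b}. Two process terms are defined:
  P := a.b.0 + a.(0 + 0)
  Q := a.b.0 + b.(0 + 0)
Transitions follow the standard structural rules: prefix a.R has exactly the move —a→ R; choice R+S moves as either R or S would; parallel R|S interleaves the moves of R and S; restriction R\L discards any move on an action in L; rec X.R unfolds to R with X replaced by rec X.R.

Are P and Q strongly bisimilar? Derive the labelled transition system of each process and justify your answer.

P ≁ Q

P's transition system — 4 states:
  u0 = a.b.0 + a.(0 + 0) ⊢ -a-> u1, -a-> u2
  u1 = 0 + 0 ⊢ (no moves)
  u2 = b.0 ⊢ -b-> u3
  u3 = 0 ⊢ (no moves)
Q's transition system — 4 states:
  v0 = a.b.0 + b.(0 + 0) ⊢ -a-> v1, -b-> v2
  v1 = b.0 ⊢ -b-> v3
  v2 = 0 + 0 ⊢ (no moves)
  v3 = 0 ⊢ (no moves)
Bisimilarity quotient blocks:
  B0 = {u0}
  B1 = {u1, u3, v2, v3}
  B2 = {u2, v1}
  B3 = {v0}
u0 ∈ B0, v0 ∈ B3 → different blocks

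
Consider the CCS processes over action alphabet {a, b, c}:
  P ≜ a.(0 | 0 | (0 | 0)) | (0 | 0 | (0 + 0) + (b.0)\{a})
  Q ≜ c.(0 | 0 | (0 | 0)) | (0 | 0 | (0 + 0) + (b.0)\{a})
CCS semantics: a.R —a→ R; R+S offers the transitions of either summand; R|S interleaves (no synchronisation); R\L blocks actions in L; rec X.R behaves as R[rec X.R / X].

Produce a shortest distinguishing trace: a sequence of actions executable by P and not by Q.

Reachable graph of P (4 states):
  u0 = a.(0 | 0 | (0 | 0)) | (0 | 0 | (0 + 0) + (b.0)\{a}) :: ··a··> u1, ··b··> u2
  u1 = 0 | 0 | (0 | 0) | (0 | 0 | (0 + 0) + (b.0)\{a}) :: ··b··> u3
  u2 = a.(0 | 0 | (0 | 0)) | 0\{a} :: ··a··> u3
  u3 = 0 | 0 | (0 | 0) | 0\{a} :: ·
Reachable graph of Q (4 states):
  v0 = c.(0 | 0 | (0 | 0)) | (0 | 0 | (0 + 0) + (b.0)\{a}) :: ··b··> v1, ··c··> v2
  v1 = c.(0 | 0 | (0 | 0)) | 0\{a} :: ··c··> v3
  v2 = 0 | 0 | (0 | 0) | (0 | 0 | (0 + 0) + (b.0)\{a}) :: ··b··> v3
  v3 = 0 | 0 | (0 | 0) | 0\{a} :: ·
Run σ = ⟨a⟩ on P: start {u0}
  after a @ step 1: {u1}
  ✓ P
Run σ = ⟨a⟩ on Q: start {v0}
  after a @ step 1: ∅ (Q stuck)

a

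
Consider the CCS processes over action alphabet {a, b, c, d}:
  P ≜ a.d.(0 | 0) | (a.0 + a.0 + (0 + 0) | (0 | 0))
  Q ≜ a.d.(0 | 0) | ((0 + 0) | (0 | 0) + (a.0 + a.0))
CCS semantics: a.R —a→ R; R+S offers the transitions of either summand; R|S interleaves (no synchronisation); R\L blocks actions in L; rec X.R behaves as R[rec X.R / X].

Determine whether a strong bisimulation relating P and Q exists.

Reachable graph of P (6 states):
  s0 = a.d.(0 | 0) | (a.0 + a.0 + (0 + 0) | (0 | 0)) has moves —a→ s1, —a→ s2
  s1 = a.d.(0 | 0) | 0 has moves —a→ s3
  s2 = d.(0 | 0) | (a.0 + a.0 + (0 + 0) | (0 | 0)) has moves —a→ s3, —d→ s4
  s3 = d.(0 | 0) | 0 has moves —d→ s5
  s4 = 0 | 0 | (a.0 + a.0 + (0 + 0) | (0 | 0)) has moves —a→ s5
  s5 = 0 | 0 | 0 has moves ∅
Reachable graph of Q (6 states):
  t0 = a.d.(0 | 0) | ((0 + 0) | (0 | 0) + (a.0 + a.0)) has moves —a→ t1, —a→ t2
  t1 = a.d.(0 | 0) | 0 has moves —a→ t3
  t2 = d.(0 | 0) | ((0 + 0) | (0 | 0) + (a.0 + a.0)) has moves —a→ t3, —d→ t4
  t3 = d.(0 | 0) | 0 has moves —d→ t5
  t4 = 0 | 0 | ((0 + 0) | (0 | 0) + (a.0 + a.0)) has moves —a→ t5
  t5 = 0 | 0 | 0 has moves ∅
Bisimilarity quotient blocks:
  B0 = {s0, t0}
  B1 = {s1, t1}
  B2 = {s3, t3}
  B3 = {s5, t5}
  B4 = {s2, t2}
  B5 = {s4, t4}
s0 ∈ B0, t0 ∈ B0 → same block

bisimilar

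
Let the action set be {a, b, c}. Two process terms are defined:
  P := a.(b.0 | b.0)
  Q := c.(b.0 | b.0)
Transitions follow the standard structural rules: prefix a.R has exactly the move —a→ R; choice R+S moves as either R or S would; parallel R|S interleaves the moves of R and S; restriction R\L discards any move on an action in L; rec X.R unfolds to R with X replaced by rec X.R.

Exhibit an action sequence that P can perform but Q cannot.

LTS(P): 5 reachable states
  s0 = a.(b.0 | b.0) has moves ··a··> s1
  s1 = b.0 | b.0 has moves ··b··> s2, ··b··> s3
  s2 = 0 | b.0 has moves ··b··> s4
  s3 = b.0 | 0 has moves ··b··> s4
  s4 = 0 | 0 has moves ·
LTS(Q): 5 reachable states
  t0 = c.(b.0 | b.0) has moves ··c··> t1
  t1 = b.0 | b.0 has moves ··b··> t2, ··b··> t3
  t2 = 0 | b.0 has moves ··b··> t4
  t3 = b.0 | 0 has moves ··b··> t4
  t4 = 0 | 0 has moves ·
Executing a from P (initial set {s0}):
  step 1 (a): {s1}
  ✓ P
Executing a from Q (initial set {t0}):
  step 1 (a): ∅ (Q stuck)

a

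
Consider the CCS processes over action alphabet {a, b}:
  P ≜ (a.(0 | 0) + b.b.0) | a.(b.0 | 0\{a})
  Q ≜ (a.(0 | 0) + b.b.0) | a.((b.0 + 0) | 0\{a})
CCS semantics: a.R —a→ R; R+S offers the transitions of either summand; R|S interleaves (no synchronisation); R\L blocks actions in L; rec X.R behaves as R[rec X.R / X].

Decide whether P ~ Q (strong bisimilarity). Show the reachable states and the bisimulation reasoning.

Reachable graph of P (12 states):
  p0 = (a.(0 | 0) + b.b.0) | a.(b.0 | 0\{a}) | -a-> p1, -a-> p2, -b-> p3
  p1 = (a.(0 | 0) + b.b.0) | (b.0 | 0\{a}) | -a-> p4, -b-> p5, -b-> p6
  p2 = 0 | 0 | a.(b.0 | 0\{a}) | -a-> p4
  p3 = b.0 | a.(b.0 | 0\{a}) | -a-> p6, -b-> p7
  p4 = 0 | 0 | (b.0 | 0\{a}) | -b-> p8
  p5 = (a.(0 | 0) + b.b.0) | (0 | 0\{a}) | -a-> p8, -b-> p9
  p6 = b.0 | (b.0 | 0\{a}) | -b-> p10, -b-> p9
  p7 = 0 | a.(b.0 | 0\{a}) | -a-> p10
  p8 = 0 | 0 | (0 | 0\{a}) | ∅
  p9 = b.0 | (0 | 0\{a}) | -b-> p11
  p10 = 0 | (b.0 | 0\{a}) | -b-> p11
  p11 = 0 | (0 | 0\{a}) | ∅
Reachable graph of Q (12 states):
  q0 = (a.(0 | 0) + b.b.0) | a.((b.0 + 0) | 0\{a}) | -a-> q1, -a-> q2, -b-> q3
  q1 = (a.(0 | 0) + b.b.0) | ((b.0 + 0) | 0\{a}) | -a-> q4, -b-> q5, -b-> q6
  q2 = 0 | 0 | a.((b.0 + 0) | 0\{a}) | -a-> q4
  q3 = b.0 | a.((b.0 + 0) | 0\{a}) | -a-> q6, -b-> q7
  q4 = 0 | 0 | ((b.0 + 0) | 0\{a}) | -b-> q8
  q5 = (a.(0 | 0) + b.b.0) | (0 | 0\{a}) | -a-> q8, -b-> q9
  q6 = b.0 | ((b.0 + 0) | 0\{a}) | -b-> q10, -b-> q9
  q7 = 0 | a.((b.0 + 0) | 0\{a}) | -a-> q10
  q8 = 0 | 0 | (0 | 0\{a}) | ∅
  q9 = b.0 | (0 | 0\{a}) | -b-> q11
  q10 = 0 | ((b.0 + 0) | 0\{a}) | -b-> q11
  q11 = 0 | (0 | 0\{a}) | ∅
Bisimilarity quotient blocks:
  B0 = {p0, q0}
  B1 = {p1, q1}
  B2 = {p10, p4, p9, q10, q4, q9}
  B3 = {p11, p8, q11, q8}
  B4 = {p6, q6}
  B5 = {p5, q5}
  B6 = {p2, p7, q2, q7}
  B7 = {p3, q3}
p0 ∈ B0, q0 ∈ B0 → same block

bisimilar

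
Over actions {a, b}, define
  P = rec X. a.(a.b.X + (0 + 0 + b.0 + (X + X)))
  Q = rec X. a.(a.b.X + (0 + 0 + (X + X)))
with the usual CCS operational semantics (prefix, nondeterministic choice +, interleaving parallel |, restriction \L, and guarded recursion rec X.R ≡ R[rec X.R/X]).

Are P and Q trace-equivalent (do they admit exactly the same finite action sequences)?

trace-distinct — witness ⟨ab⟩

Reachable graph of P (4 states):
  p0 = rec X. a.(a.b.X + (0 + 0 + b.0 + (X + X))) ⊢ —a→ p1
  p1 = a.b.(rec X. a.(a.b.X + (0 + 0 + b.0 + (X + X)))) + (0 + 0 + b.0 + ((rec X. a.(a.b.X + (0 + 0 + b.0 + (X + X)))) + (rec X. a.(a.b.X + (0 + 0 + b.0 + (X + X)))))) ⊢ —a→ p1, —a→ p2, —b→ p3
  p2 = b.(rec X. a.(a.b.X + (0 + 0 + b.0 + (X + X)))) ⊢ —b→ p0
  p3 = 0 ⊢ ∅
Reachable graph of Q (3 states):
  q0 = rec X. a.(a.b.X + (0 + 0 + (X + X))) ⊢ —a→ q1
  q1 = a.b.(rec X. a.(a.b.X + (0 + 0 + (X + X)))) + (0 + 0 + ((rec X. a.(a.b.X + (0 + 0 + (X + X)))) + (rec X. a.(a.b.X + (0 + 0 + (X + X)))))) ⊢ —a→ q1, —a→ q2
  q2 = b.(rec X. a.(a.b.X + (0 + 0 + (X + X)))) ⊢ —b→ q0
Executing ab from P (initial set {p0}):
  step 1 (a): {p1}
  step 2 (b): {p3}
  — P admits the full trace.
Executing ab from Q (initial set {q0}):
  step 1 (a): {q1}
  step 2 (b): ∅  — Q cannot continue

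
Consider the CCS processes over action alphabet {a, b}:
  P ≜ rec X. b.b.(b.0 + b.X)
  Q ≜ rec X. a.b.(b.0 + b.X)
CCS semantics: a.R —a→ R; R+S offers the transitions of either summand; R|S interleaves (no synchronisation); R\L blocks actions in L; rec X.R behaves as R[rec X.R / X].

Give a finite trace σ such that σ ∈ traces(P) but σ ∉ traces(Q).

b

Reachable graph of P (4 states):
  s0 = rec X. b.b.(b.0 + b.X) | —b→ s1
  s1 = b.(b.0 + b.(rec X. b.b.(b.0 + b.X))) | —b→ s2
  s2 = b.0 + b.(rec X. b.b.(b.0 + b.X)) | —b→ s0, —b→ s3
  s3 = 0 | stopped
Reachable graph of Q (4 states):
  t0 = rec X. a.b.(b.0 + b.X) | —a→ t1
  t1 = b.(b.0 + b.(rec X. a.b.(b.0 + b.X))) | —b→ t2
  t2 = b.0 + b.(rec X. a.b.(b.0 + b.X)) | —b→ t0, —b→ t3
  t3 = 0 | stopped
Run σ = ⟨b⟩ on P: start {s0}
  step 1 (b): {s1}
  ✓ P
Run σ = ⟨b⟩ on Q: start {t0}
  step 1 (b): ∅ (Q stuck)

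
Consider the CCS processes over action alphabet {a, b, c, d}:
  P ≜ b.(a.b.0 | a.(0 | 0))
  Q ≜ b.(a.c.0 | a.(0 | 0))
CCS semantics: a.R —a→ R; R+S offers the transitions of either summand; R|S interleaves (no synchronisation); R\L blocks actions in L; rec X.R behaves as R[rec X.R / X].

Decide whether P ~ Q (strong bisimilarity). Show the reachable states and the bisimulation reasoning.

P ≁ Q

LTS(P): 7 reachable states
  u0 = b.(a.b.0 | a.(0 | 0)) has moves =b=> u1
  u1 = a.b.0 | a.(0 | 0) has moves =a=> u2, =a=> u3
  u2 = a.b.0 | (0 | 0) has moves =a=> u4
  u3 = b.0 | a.(0 | 0) has moves =a=> u4, =b=> u5
  u4 = b.0 | (0 | 0) has moves =b=> u6
  u5 = 0 | a.(0 | 0) has moves =a=> u6
  u6 = 0 | (0 | 0) has moves ·
LTS(Q): 7 reachable states
  v0 = b.(a.c.0 | a.(0 | 0)) has moves =b=> v1
  v1 = a.c.0 | a.(0 | 0) has moves =a=> v2, =a=> v3
  v2 = a.c.0 | (0 | 0) has moves =a=> v4
  v3 = c.0 | a.(0 | 0) has moves =a=> v4, =c=> v5
  v4 = c.0 | (0 | 0) has moves =c=> v6
  v5 = 0 | a.(0 | 0) has moves =a=> v6
  v6 = 0 | (0 | 0) has moves ·
Bisimilarity quotient blocks:
  B0 = {u0}
  B1 = {u1}
  B2 = {u3}
  B3 = {u4}
  B4 = {u6, v6}
  B5 = {u5, v5}
  B6 = {u2}
  B7 = {v0}
  B8 = {v1}
  B9 = {v2}
  B10 = {v4}
  B11 = {v3}
u0 ∈ B0, v0 ∈ B7 → different blocks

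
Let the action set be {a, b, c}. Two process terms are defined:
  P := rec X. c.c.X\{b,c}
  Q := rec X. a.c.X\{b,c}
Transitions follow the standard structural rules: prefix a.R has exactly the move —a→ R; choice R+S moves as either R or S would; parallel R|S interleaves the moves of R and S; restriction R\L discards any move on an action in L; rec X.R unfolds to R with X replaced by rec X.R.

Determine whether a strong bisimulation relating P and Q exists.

LTS(P): 3 reachable states
  m0 = rec X. c.c.X\{b,c} has moves --c--▸ m1
  m1 = c.(rec X. c.c.X\{b,c})\{b,c} has moves --c--▸ m2
  m2 = (rec X. c.c.X\{b,c})\{b,c} has moves ∅
LTS(Q): 4 reachable states
  n0 = rec X. a.c.X\{b,c} has moves --a--▸ n1
  n1 = c.(rec X. a.c.X\{b,c})\{b,c} has moves --c--▸ n2
  n2 = (rec X. a.c.X\{b,c})\{b,c} has moves --a--▸ n3
  n3 = (c.(rec X. a.c.X\{b,c})\{b,c})\{b,c} has moves ∅
Partition-refinement fixed point:
  B0 = {m0}
  B1 = {m1}
  B2 = {m2, n3}
  B3 = {n0}
  B4 = {n1}
  B5 = {n2}
m0 ∈ B0, n0 ∈ B3 → different blocks

P ≁ Q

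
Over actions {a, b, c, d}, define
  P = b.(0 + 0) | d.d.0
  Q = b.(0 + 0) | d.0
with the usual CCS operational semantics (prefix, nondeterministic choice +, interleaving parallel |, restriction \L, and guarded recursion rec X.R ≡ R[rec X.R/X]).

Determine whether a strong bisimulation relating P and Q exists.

P ≁ Q

LTS(P): 6 reachable states
  m0 = b.(0 + 0) | d.d.0 ⊢ -b-> m1, -d-> m2
  m1 = (0 + 0) | d.d.0 ⊢ -d-> m3
  m2 = b.(0 + 0) | d.0 ⊢ -b-> m3, -d-> m4
  m3 = (0 + 0) | d.0 ⊢ -d-> m5
  m4 = b.(0 + 0) | 0 ⊢ -b-> m5
  m5 = (0 + 0) | 0 ⊢ stopped
LTS(Q): 4 reachable states
  n0 = b.(0 + 0) | d.0 ⊢ -b-> n1, -d-> n2
  n1 = (0 + 0) | d.0 ⊢ -d-> n3
  n2 = b.(0 + 0) | 0 ⊢ -b-> n3
  n3 = (0 + 0) | 0 ⊢ stopped
Partition-refinement fixed point:
  B0 = {m0}
  B1 = {m2, n0}
  B2 = {m4, n2}
  B3 = {m5, n3}
  B4 = {m3, n1}
  B5 = {m1}
m0 ∈ B0, n0 ∈ B1 → different blocks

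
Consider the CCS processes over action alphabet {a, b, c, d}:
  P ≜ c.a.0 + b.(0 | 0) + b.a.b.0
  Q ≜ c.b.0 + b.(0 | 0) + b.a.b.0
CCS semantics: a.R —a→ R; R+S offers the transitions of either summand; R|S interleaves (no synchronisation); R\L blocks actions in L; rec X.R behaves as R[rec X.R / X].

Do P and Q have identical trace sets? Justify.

trace-distinct — witness ⟨ca⟩

LTS(P): 6 reachable states
  s0 = c.a.0 + b.(0 | 0) + b.a.b.0 ⊢ —b→ s1, —b→ s2, —c→ s3
  s1 = 0 | 0 ⊢ (no moves)
  s2 = a.b.0 ⊢ —a→ s4
  s3 = a.0 ⊢ —a→ s5
  s4 = b.0 ⊢ —b→ s5
  s5 = 0 ⊢ (no moves)
LTS(Q): 5 reachable states
  t0 = c.b.0 + b.(0 | 0) + b.a.b.0 ⊢ —b→ t1, —b→ t2, —c→ t3
  t1 = 0 | 0 ⊢ (no moves)
  t2 = a.b.0 ⊢ —a→ t3
  t3 = b.0 ⊢ —b→ t4
  t4 = 0 ⊢ (no moves)
Trace ⟨ca⟩ through P, begin at {s0}:
  [1] c ⇒ {s3}
  [2] a ⇒ {s5}
  ✓ P
Trace ⟨ca⟩ through Q, begin at {t0}:
  [1] c ⇒ {t3}
  [2] a ⇒ ∅ (Q stuck)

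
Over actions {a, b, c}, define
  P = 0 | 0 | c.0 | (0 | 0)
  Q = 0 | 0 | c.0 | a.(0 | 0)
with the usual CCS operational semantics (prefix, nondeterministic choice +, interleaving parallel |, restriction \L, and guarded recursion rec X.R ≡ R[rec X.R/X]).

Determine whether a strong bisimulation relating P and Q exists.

not bisimilar

Reachable graph of P (2 states):
  m0 = 0 | 0 | c.0 | (0 | 0) ⊢ -c-> m1
  m1 = 0 | 0 | 0 | (0 | 0) ⊢ stopped
Reachable graph of Q (4 states):
  n0 = 0 | 0 | c.0 | a.(0 | 0) ⊢ -a-> n1, -c-> n2
  n1 = 0 | 0 | c.0 | (0 | 0) ⊢ -c-> n3
  n2 = 0 | 0 | 0 | a.(0 | 0) ⊢ -a-> n3
  n3 = 0 | 0 | 0 | (0 | 0) ⊢ stopped
Bisimilarity quotient blocks:
  B0 = {m0, n1}
  B1 = {m1, n3}
  B2 = {n0}
  B3 = {n2}
m0 ∈ B0, n0 ∈ B2 → different blocks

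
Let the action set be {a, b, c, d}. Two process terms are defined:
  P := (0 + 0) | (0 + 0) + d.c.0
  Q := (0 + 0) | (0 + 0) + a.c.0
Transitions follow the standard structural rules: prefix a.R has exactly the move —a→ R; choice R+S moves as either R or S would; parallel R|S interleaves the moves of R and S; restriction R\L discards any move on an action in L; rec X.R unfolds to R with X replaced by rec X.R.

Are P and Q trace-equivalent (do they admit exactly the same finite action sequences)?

traces(P) ≠ traces(Q) — witness ⟨d⟩

P's transition system — 3 states:
  p0 = (0 + 0) | (0 + 0) + d.c.0 → =d=> p1
  p1 = c.0 → =c=> p2
  p2 = 0 → deadlocked
Q's transition system — 3 states:
  q0 = (0 + 0) | (0 + 0) + a.c.0 → =a=> q1
  q1 = c.0 → =c=> q2
  q2 = 0 → deadlocked
Run σ = ⟨d⟩ on P: start {p0}
  step 1 (d): {p1}
  ✓ P
Run σ = ⟨d⟩ on Q: start {q0}
  step 1 (d): no successor for Q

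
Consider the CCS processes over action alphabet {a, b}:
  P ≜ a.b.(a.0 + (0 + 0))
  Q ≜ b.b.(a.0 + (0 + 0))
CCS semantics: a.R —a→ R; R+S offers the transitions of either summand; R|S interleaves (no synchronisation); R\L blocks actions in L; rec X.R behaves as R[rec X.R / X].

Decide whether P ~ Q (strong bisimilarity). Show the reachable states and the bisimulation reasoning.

NO

P's transition system — 4 states:
  p0 = a.b.(a.0 + (0 + 0)) → —a→ p1
  p1 = b.(a.0 + (0 + 0)) → —b→ p2
  p2 = a.0 + (0 + 0) → —a→ p3
  p3 = 0 → ·
Q's transition system — 4 states:
  q0 = b.b.(a.0 + (0 + 0)) → —b→ q1
  q1 = b.(a.0 + (0 + 0)) → —b→ q2
  q2 = a.0 + (0 + 0) → —a→ q3
  q3 = 0 → ·
Partition-refinement fixed point:
  B0 = {p0}
  B1 = {p1, q1}
  B2 = {p2, q2}
  B3 = {p3, q3}
  B4 = {q0}
p0 ∈ B0, q0 ∈ B4 → different blocks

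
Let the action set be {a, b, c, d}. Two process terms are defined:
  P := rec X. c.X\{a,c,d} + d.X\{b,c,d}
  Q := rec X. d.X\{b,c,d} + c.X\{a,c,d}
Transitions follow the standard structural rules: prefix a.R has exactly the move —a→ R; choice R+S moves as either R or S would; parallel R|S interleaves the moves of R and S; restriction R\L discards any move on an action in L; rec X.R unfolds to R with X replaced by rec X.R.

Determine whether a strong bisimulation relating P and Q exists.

YES

LTS(P): 3 reachable states
  p0 = rec X. c.X\{a,c,d} + d.X\{b,c,d} :: =c=> p1, =d=> p2
  p1 = (rec X. c.X\{a,c,d} + d.X\{b,c,d})\{a,c,d} :: ·
  p2 = (rec X. c.X\{a,c,d} + d.X\{b,c,d})\{b,c,d} :: ·
LTS(Q): 3 reachable states
  q0 = rec X. d.X\{b,c,d} + c.X\{a,c,d} :: =c=> q1, =d=> q2
  q1 = (rec X. d.X\{b,c,d} + c.X\{a,c,d})\{a,c,d} :: ·
  q2 = (rec X. d.X\{b,c,d} + c.X\{a,c,d})\{b,c,d} :: ·
Coarsest stable partition (strong bisimilarity classes):
  B0 = {p0, q0}
  B1 = {p1, p2, q1, q2}
p0 ∈ B0, q0 ∈ B0 → same block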